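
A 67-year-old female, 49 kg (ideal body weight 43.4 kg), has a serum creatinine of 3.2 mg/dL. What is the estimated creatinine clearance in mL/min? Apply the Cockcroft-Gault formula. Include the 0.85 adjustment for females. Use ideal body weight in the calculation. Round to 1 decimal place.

11.7 mL/min

CrCl = (140 − 67) × 43.4 / (72 × 3.2) × 0.85 = 3168.2 / 230.40 × 0.85 ≈ 11.7 mL/min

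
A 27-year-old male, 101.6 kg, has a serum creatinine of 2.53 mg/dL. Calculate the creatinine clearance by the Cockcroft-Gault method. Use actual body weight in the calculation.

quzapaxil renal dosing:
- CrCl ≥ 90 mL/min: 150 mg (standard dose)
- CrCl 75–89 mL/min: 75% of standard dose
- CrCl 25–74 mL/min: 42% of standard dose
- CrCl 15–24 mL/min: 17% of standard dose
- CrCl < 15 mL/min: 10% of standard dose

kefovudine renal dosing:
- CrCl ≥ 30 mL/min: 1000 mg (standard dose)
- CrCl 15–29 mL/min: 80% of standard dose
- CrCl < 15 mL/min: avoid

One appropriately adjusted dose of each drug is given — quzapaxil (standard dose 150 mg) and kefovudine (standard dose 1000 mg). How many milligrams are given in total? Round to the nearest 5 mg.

CrCl = (140 − 27) × 101.6 / (72 × 2.53) = 11480.8 / 182.16 ≈ 63.0 mL/min
CrCl ≈ 63 mL/min.
quzapaxil: 25–74 mL/min → 42% of 150 mg = 63 mg.
kefovudine: ≥ 30 mL/min → 100% of 1000 mg = 1000 mg.
Total = 63 + 1000 = 1063 mg.

1065 mg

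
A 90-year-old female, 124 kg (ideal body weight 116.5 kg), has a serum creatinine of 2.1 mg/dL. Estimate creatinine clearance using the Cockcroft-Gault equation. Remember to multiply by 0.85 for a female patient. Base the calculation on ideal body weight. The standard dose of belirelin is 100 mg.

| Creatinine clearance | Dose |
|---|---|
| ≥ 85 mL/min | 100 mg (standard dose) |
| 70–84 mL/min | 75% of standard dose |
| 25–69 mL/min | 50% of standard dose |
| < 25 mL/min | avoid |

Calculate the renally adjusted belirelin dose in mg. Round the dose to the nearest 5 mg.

CrCl = (140 − 90) × 116.5 / (72 × 2.1) × 0.85 = 5825.0 / 151.20 × 0.85 ≈ 32.7 mL/min
CrCl ≈ 33 mL/min → bracket 25–69 mL/min.
50% of 100 mg = 50 mg

50 mg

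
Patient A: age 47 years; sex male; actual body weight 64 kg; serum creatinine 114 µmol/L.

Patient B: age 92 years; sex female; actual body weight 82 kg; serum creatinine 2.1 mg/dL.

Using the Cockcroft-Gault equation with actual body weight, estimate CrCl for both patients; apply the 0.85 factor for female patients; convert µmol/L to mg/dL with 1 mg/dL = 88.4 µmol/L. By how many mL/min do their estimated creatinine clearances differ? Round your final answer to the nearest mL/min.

Patient A: SCr = 114 / 88.4 = 1.29 mg/dL
Patient A: CrCl = (140 − 47) × 64 / (72 × 1.29) = 5952.0 / 92.88 ≈ 64.1 mL/min
Patient B: CrCl = (140 − 92) × 82 / (72 × 2.1) × 0.85 = 3936.0 / 151.20 × 0.85 ≈ 22.1 mL/min
|64.1 − 22.1| = 42.0 mL/min

42 mL/min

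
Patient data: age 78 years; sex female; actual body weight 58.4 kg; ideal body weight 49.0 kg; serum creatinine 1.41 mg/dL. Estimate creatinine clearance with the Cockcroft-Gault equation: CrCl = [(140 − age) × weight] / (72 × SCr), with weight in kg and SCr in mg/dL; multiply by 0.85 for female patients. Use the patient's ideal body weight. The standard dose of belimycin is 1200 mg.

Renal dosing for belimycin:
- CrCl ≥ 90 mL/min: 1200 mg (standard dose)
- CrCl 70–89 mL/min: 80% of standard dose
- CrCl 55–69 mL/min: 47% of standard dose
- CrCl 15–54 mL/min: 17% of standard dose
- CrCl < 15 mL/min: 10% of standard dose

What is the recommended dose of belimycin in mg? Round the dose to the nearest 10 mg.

200 mg

CrCl = (140 − 78) × 49 / (72 × 1.41) × 0.85 = 3038.0 / 101.52 × 0.85 ≈ 25.4 mL/min
CrCl ≈ 25 mL/min → bracket 15–54 mL/min.
17% of 1200 mg = 204 mg → 200 mg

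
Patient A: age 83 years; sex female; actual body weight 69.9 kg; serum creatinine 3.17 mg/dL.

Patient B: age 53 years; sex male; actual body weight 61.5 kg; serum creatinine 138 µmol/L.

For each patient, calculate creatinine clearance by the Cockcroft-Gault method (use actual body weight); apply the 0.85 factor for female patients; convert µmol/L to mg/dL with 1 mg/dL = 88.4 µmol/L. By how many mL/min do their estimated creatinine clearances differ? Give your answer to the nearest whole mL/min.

33 mL/min

Patient A: CrCl = (140 − 83) × 69.9 / (72 × 3.17) × 0.85 = 3984.3 / 228.24 × 0.85 ≈ 14.8 mL/min
Patient B: SCr = 138 / 88.4 = 1.561 mg/dL
Patient B: CrCl = (140 − 53) × 61.5 / (72 × 1.561) = 5350.5 / 112.39 ≈ 47.6 mL/min
|14.8 − 47.6| = 32.8 mL/min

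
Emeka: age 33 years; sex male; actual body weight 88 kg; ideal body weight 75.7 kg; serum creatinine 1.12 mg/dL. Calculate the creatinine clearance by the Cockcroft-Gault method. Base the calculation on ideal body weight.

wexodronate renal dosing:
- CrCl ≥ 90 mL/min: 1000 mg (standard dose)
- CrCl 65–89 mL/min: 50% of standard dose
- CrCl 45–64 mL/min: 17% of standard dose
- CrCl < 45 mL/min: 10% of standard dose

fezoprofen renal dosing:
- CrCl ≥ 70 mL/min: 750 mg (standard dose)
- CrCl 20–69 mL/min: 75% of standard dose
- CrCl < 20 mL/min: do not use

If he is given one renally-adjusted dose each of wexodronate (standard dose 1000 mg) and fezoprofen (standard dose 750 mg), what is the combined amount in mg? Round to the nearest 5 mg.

1750 mg

CrCl = (140 − 33) × 75.7 / (72 × 1.12) = 8099.9 / 80.64 ≈ 100.4 mL/min
CrCl ≈ 100 mL/min.
wexodronate: ≥ 90 mL/min → 100% of 1000 mg = 1000 mg.
fezoprofen: ≥ 70 mL/min → 100% of 750 mg = 750 mg.
Total = 1000 + 750 = 1750 mg.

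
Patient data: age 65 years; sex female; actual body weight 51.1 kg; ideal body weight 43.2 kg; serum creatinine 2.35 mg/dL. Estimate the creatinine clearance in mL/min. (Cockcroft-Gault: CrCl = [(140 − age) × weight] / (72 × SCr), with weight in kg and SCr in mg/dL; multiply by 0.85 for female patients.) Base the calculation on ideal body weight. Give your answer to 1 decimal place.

CrCl = (140 − 65) × 43.2 / (72 × 2.35) × 0.85 = 3240.0 / 169.20 × 0.85 ≈ 16.3 mL/min

16.3 mL/min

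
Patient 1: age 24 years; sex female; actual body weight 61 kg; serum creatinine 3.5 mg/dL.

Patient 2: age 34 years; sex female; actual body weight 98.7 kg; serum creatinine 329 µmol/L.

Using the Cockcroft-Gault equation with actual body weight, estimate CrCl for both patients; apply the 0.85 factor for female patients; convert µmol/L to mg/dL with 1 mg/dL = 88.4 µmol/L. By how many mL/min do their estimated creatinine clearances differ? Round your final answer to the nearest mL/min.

9 mL/min

Patient 1: CrCl = (140 − 24) × 61 / (72 × 3.5) × 0.85 = 7076.0 / 252.00 × 0.85 ≈ 23.9 mL/min
Patient 2: SCr = 329 / 88.4 = 3.722 mg/dL
Patient 2: CrCl = (140 − 34) × 98.7 / (72 × 3.722) × 0.85 = 10462.2 / 267.98 × 0.85 ≈ 33.2 mL/min
|23.9 − 33.2| = 9.3 mL/min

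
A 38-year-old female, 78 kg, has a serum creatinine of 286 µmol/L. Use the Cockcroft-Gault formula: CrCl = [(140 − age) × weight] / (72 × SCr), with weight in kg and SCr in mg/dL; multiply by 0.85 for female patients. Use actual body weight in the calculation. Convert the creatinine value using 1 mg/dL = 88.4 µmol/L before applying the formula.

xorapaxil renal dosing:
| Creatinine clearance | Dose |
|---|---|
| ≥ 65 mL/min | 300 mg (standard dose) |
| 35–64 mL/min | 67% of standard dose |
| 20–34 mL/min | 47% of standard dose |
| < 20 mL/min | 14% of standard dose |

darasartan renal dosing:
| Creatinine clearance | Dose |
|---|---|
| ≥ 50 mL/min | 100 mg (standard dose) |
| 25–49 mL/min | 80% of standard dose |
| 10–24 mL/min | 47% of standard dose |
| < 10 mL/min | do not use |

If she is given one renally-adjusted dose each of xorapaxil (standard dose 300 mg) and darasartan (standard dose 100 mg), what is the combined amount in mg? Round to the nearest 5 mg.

220 mg

SCr = 286 / 88.4 = 3.235 mg/dL
CrCl = (140 − 38) × 78 / (72 × 3.235) × 0.85 = 7956.0 / 232.92 × 0.85 ≈ 29.0 mL/min
CrCl ≈ 29 mL/min.
xorapaxil: 20–34 mL/min → 47% of 300 mg = 141 mg.
darasartan: 25–49 mL/min → 80% of 100 mg = 80 mg.
Total = 141 + 80 = 221 mg.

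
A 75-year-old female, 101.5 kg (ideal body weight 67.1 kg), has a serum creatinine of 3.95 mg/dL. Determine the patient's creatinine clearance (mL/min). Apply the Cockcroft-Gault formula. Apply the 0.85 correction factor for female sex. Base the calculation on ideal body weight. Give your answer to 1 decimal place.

13.0 mL/min

CrCl = (140 − 75) × 67.1 / (72 × 3.95) × 0.85 = 4361.5 / 284.40 × 0.85 ≈ 13.0 mL/min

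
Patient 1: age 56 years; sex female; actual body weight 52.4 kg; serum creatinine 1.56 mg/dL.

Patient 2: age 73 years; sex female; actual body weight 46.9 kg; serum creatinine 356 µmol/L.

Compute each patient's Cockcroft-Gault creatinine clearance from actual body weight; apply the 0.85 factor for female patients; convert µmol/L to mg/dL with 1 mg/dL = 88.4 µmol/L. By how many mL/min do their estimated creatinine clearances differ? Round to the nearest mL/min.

Patient 1: CrCl = (140 − 56) × 52.4 / (72 × 1.56) × 0.85 = 4401.6 / 112.32 × 0.85 ≈ 33.3 mL/min
Patient 2: SCr = 356 / 88.4 = 4.027 mg/dL
Patient 2: CrCl = (140 − 73) × 46.9 / (72 × 4.027) × 0.85 = 3142.3 / 289.94 × 0.85 ≈ 9.2 mL/min
|33.3 − 9.2| = 24.1 mL/min

24 mL/min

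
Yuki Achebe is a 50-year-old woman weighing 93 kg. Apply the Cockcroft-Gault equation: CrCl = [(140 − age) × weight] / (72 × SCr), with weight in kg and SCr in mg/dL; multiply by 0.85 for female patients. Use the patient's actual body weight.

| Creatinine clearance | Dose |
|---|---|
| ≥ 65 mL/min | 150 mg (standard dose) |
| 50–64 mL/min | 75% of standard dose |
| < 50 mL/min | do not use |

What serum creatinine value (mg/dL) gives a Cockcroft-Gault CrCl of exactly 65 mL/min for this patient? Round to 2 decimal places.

1.52 mg/dL

Standard dose requires CrCl ≥ 65 mL/min.
Set (140 − 50) × 93 × 0.85 / (72 × SCr) = 65
SCr = (140 − 50) × 93 × 0.85 / (72 × 65) = 1.520 mg/dL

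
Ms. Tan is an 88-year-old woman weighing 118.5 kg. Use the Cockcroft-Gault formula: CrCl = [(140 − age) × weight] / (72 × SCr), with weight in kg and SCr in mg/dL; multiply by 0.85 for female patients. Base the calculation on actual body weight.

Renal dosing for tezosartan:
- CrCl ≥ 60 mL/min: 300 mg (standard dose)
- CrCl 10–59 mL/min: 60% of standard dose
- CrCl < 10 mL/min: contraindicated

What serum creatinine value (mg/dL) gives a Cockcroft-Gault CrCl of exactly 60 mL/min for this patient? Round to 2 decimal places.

Standard dose requires CrCl ≥ 60 mL/min.
Set (140 − 88) × 118.5 × 0.85 / (72 × SCr) = 60
SCr = (140 − 88) × 118.5 × 0.85 / (72 × 60) = 1.212 mg/dL

1.21 mg/dL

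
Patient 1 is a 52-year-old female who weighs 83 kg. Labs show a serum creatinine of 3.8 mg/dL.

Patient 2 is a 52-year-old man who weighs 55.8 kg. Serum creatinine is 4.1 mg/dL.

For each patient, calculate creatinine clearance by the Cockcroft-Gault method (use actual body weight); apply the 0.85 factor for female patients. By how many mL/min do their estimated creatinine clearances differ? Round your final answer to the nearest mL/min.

6 mL/min

Patient 1: CrCl = (140 − 52) × 83 / (72 × 3.8) × 0.85 = 7304.0 / 273.60 × 0.85 ≈ 22.7 mL/min
Patient 2: CrCl = (140 − 52) × 55.8 / (72 × 4.1) = 4910.4 / 295.20 ≈ 16.6 mL/min
|22.7 − 16.6| = 6.1 mL/min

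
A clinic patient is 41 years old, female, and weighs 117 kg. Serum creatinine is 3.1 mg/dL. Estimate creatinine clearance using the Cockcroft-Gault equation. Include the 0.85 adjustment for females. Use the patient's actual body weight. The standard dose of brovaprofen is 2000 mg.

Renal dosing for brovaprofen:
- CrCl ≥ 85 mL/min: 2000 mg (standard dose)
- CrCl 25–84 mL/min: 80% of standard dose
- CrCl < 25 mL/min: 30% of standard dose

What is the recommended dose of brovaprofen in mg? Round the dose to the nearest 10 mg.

CrCl = (140 − 41) × 117 / (72 × 3.1) × 0.85 = 11583.0 / 223.20 × 0.85 ≈ 44.1 mL/min
CrCl ≈ 44 mL/min → bracket 25–84 mL/min.
80% of 2000 mg = 1600 mg

1600 mg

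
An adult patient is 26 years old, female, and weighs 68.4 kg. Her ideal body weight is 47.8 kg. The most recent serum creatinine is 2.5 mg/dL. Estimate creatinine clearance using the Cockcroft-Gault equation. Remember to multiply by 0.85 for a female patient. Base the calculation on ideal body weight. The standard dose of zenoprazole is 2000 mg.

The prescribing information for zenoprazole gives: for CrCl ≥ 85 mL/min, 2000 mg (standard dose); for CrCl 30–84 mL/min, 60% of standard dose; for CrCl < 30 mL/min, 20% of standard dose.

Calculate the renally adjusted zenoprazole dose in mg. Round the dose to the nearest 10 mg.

400 mg

CrCl = (140 − 26) × 47.8 / (72 × 2.5) × 0.85 = 5449.2 / 180.00 × 0.85 ≈ 25.7 mL/min
CrCl ≈ 26 mL/min → bracket < 30 mL/min.
20% of 2000 mg = 400 mg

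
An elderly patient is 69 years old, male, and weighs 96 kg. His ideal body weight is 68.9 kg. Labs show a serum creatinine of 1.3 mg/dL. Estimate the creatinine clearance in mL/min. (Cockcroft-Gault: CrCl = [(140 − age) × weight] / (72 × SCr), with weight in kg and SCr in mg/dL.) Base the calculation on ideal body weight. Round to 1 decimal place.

CrCl = (140 − 69) × 68.9 / (72 × 1.3) = 4891.9 / 93.60 ≈ 52.3 mL/min

52.3 mL/min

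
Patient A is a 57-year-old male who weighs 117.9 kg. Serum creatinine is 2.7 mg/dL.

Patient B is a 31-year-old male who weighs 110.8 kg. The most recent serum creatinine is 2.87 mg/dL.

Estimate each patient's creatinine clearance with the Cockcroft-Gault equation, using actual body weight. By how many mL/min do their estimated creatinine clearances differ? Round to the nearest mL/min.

Patient A: CrCl = (140 − 57) × 117.9 / (72 × 2.7) = 9785.7 / 194.40 ≈ 50.3 mL/min
Patient B: CrCl = (140 − 31) × 110.8 / (72 × 2.87) = 12077.2 / 206.64 ≈ 58.4 mL/min
|50.3 − 58.4| = 8.1 mL/min

8 mL/min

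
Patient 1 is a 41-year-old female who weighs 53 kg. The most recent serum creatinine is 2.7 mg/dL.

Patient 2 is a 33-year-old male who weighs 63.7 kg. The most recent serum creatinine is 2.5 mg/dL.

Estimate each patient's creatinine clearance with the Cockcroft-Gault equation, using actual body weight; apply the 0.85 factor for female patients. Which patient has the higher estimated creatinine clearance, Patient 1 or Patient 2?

Patient 2

Patient 1: CrCl = (140 − 41) × 53 / (72 × 2.7) × 0.85 = 5247.0 / 194.40 × 0.85 ≈ 22.9 mL/min
Patient 2: CrCl = (140 − 33) × 63.7 / (72 × 2.5) = 6815.9 / 180.00 ≈ 37.9 mL/min
22.9 vs 37.9 mL/min → Patient 2 is higher.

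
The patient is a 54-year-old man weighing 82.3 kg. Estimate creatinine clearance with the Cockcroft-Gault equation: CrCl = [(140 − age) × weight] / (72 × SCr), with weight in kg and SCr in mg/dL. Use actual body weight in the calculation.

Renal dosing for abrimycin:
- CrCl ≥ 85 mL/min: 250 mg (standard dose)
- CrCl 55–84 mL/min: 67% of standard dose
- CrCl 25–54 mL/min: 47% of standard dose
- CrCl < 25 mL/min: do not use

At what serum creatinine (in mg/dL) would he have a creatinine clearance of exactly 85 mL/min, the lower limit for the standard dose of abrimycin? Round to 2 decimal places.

1.16 mg/dL

Standard dose requires CrCl ≥ 85 mL/min.
Set (140 − 54) × 82.3 / (72 × SCr) = 85
SCr = (140 − 54) × 82.3 / (72 × 85) = 1.157 mg/dL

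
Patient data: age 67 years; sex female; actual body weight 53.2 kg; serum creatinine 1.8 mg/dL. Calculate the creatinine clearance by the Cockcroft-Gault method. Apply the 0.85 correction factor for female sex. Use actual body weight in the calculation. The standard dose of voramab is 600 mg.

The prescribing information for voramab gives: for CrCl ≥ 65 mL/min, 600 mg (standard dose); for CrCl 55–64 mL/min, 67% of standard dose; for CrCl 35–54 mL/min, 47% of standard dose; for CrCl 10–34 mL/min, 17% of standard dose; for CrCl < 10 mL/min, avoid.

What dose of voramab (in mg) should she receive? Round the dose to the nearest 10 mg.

CrCl = (140 − 67) × 53.2 / (72 × 1.8) × 0.85 = 3883.6 / 129.60 × 0.85 ≈ 25.5 mL/min
CrCl ≈ 25 mL/min → bracket 10–34 mL/min.
17% of 600 mg = 102 mg → 100 mg

100 mg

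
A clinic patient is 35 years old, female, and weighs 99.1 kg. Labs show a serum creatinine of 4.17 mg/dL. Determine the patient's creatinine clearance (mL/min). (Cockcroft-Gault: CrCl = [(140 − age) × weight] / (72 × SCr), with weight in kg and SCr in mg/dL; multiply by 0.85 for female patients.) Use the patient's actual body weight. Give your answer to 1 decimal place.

29.5 mL/min

CrCl = (140 − 35) × 99.1 / (72 × 4.17) × 0.85 = 10405.5 / 300.24 × 0.85 ≈ 29.5 mL/min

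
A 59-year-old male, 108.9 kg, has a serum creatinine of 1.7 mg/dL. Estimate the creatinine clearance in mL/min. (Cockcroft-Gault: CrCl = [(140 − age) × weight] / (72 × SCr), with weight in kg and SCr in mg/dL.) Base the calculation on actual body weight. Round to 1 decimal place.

CrCl = (140 − 59) × 108.9 / (72 × 1.7) = 8820.9 / 122.40 ≈ 72.1 mL/min

72.1 mL/min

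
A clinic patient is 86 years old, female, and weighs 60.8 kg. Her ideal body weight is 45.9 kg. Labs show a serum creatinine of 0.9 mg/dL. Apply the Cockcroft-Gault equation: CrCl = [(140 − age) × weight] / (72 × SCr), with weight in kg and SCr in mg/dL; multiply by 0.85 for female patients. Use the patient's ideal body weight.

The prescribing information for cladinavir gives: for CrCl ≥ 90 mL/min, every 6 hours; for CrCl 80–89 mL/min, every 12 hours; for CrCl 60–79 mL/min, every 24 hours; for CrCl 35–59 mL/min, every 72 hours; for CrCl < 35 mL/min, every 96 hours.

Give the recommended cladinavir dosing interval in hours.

every 96 hours

CrCl = (140 − 86) × 45.9 / (72 × 0.9) × 0.85 = 2478.6 / 64.80 × 0.85 ≈ 32.5 mL/min
CrCl ≈ 33 mL/min → bracket < 35 mL/min → every 96 hours.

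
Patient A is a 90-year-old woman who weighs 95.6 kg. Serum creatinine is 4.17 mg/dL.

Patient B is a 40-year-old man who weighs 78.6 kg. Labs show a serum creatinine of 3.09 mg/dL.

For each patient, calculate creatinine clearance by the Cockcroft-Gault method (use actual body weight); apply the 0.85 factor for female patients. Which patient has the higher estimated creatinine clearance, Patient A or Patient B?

Patient B

Patient A: CrCl = (140 − 90) × 95.6 / (72 × 4.17) × 0.85 = 4780.0 / 300.24 × 0.85 ≈ 13.5 mL/min
Patient B: CrCl = (140 − 40) × 78.6 / (72 × 3.09) = 7860.0 / 222.48 ≈ 35.3 mL/min
13.5 vs 35.3 mL/min → Patient B is higher.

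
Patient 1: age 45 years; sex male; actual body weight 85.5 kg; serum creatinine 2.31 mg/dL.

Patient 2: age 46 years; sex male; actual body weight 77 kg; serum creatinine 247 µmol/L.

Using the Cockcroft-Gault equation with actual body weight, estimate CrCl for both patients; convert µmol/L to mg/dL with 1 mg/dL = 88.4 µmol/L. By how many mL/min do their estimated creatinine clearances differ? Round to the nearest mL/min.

Patient 1: CrCl = (140 − 45) × 85.5 / (72 × 2.31) = 8122.5 / 166.32 ≈ 48.8 mL/min
Patient 2: SCr = 247 / 88.4 = 2.794 mg/dL
Patient 2: CrCl = (140 − 46) × 77 / (72 × 2.794) = 7238.0 / 201.17 ≈ 36.0 mL/min
|48.8 − 36.0| = 12.8 mL/min

13 mL/min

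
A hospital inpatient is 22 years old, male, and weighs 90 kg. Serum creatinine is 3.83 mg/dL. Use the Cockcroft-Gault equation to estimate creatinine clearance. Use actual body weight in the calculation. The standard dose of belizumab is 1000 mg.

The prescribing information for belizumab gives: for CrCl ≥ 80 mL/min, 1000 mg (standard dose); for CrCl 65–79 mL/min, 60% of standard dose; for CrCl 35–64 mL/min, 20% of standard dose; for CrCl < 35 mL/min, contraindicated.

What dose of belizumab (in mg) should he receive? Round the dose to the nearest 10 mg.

200 mg

CrCl = (140 − 22) × 90 / (72 × 3.83) = 10620.0 / 275.76 ≈ 38.5 mL/min
CrCl ≈ 39 mL/min → bracket 35–64 mL/min.
20% of 1000 mg = 200 mg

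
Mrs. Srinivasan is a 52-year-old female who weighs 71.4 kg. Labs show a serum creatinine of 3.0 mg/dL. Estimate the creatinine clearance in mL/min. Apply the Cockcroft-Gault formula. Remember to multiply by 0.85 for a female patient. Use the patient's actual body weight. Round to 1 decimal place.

CrCl = (140 − 52) × 71.4 / (72 × 3) × 0.85 = 6283.2 / 216.00 × 0.85 ≈ 24.7 mL/min

24.7 mL/min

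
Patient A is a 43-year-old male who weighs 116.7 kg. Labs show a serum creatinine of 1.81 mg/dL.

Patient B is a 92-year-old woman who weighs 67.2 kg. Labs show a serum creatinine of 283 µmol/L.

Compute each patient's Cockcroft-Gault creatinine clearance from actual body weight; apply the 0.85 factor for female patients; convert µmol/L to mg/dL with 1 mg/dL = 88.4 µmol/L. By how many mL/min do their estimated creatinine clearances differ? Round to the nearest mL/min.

Patient A: CrCl = (140 − 43) × 116.7 / (72 × 1.81) = 11319.9 / 130.32 ≈ 86.9 mL/min
Patient B: SCr = 283 / 88.4 = 3.201 mg/dL
Patient B: CrCl = (140 − 92) × 67.2 / (72 × 3.201) × 0.85 = 3225.6 / 230.47 × 0.85 ≈ 11.9 mL/min
|86.9 − 11.9| = 75.0 mL/min

75 mL/min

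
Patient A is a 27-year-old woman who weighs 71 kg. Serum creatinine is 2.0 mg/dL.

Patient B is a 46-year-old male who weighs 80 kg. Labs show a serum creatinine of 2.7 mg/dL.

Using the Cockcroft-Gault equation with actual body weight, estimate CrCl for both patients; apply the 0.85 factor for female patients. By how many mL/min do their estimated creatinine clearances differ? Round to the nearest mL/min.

9 mL/min

Patient A: CrCl = (140 − 27) × 71 / (72 × 2) × 0.85 = 8023.0 / 144.00 × 0.85 ≈ 47.4 mL/min
Patient B: CrCl = (140 − 46) × 80 / (72 × 2.7) = 7520.0 / 194.40 ≈ 38.7 mL/min
|47.4 − 38.7| = 8.7 mL/min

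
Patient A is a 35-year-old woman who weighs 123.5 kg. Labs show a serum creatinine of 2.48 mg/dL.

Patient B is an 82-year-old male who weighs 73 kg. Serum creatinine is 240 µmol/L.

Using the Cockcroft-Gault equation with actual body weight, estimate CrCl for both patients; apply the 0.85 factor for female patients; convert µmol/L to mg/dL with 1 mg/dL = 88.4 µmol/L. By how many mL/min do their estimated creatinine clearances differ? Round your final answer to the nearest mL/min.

Patient A: CrCl = (140 − 35) × 123.5 / (72 × 2.48) × 0.85 = 12967.5 / 178.56 × 0.85 ≈ 61.7 mL/min
Patient B: SCr = 240 / 88.4 = 2.715 mg/dL
Patient B: CrCl = (140 − 82) × 73 / (72 × 2.715) = 4234.0 / 195.48 ≈ 21.7 mL/min
|61.7 − 21.7| = 40.0 mL/min

40 mL/min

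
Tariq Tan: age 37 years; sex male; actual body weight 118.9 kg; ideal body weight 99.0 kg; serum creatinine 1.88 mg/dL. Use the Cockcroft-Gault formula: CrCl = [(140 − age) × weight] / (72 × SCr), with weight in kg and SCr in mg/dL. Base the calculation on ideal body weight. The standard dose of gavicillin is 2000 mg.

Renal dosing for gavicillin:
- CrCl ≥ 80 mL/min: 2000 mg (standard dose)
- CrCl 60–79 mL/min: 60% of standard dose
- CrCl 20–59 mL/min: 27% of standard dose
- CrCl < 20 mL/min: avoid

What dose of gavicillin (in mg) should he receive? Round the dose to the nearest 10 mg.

1200 mg

CrCl = (140 − 37) × 99 / (72 × 1.88) = 10197.0 / 135.36 ≈ 75.3 mL/min
CrCl ≈ 75 mL/min → bracket 60–79 mL/min.
60% of 2000 mg = 1200 mg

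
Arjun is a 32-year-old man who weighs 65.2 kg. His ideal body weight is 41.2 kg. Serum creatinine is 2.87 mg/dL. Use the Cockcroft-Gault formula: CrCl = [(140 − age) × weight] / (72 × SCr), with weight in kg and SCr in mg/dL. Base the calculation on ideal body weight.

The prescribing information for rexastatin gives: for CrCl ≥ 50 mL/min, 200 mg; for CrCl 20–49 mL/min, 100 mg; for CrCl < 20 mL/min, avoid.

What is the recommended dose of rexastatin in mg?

CrCl = (140 − 32) × 41.2 / (72 × 2.87) = 4449.6 / 206.64 ≈ 21.5 mL/min
CrCl ≈ 22 mL/min → bracket 20–49 mL/min.
Dose for this bracket: 100 mg.

100 mg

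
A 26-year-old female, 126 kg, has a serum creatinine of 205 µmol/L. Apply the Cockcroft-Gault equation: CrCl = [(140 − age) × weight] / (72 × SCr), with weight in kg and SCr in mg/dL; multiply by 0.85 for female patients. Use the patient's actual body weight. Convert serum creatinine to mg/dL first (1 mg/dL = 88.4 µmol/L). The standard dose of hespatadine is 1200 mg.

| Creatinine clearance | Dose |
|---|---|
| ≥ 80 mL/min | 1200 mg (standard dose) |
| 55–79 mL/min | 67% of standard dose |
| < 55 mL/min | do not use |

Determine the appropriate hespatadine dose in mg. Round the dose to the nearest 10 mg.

SCr = 205 / 88.4 = 2.319 mg/dL
CrCl = (140 − 26) × 126 / (72 × 2.319) × 0.85 = 14364.0 / 166.97 × 0.85 ≈ 73.1 mL/min
CrCl ≈ 73 mL/min → bracket 55–79 mL/min.
67% of 1200 mg = 804 mg → 800 mg

800 mg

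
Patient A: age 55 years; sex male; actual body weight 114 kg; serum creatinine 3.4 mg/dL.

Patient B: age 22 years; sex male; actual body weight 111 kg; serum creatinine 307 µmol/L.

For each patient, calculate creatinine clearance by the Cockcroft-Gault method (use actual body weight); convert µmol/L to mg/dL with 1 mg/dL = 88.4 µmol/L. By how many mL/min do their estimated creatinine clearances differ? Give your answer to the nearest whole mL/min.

Patient A: CrCl = (140 − 55) × 114 / (72 × 3.4) = 9690.0 / 244.80 ≈ 39.6 mL/min
Patient B: SCr = 307 / 88.4 = 3.473 mg/dL
Patient B: CrCl = (140 − 22) × 111 / (72 × 3.473) = 13098.0 / 250.06 ≈ 52.4 mL/min
|39.6 − 52.4| = 12.8 mL/min

13 mL/min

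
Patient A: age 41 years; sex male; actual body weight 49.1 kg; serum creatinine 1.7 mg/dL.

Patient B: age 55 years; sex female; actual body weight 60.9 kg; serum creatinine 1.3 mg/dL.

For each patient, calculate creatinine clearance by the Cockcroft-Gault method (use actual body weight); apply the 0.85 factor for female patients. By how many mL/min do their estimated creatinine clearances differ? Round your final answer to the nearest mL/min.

7 mL/min

Patient A: CrCl = (140 − 41) × 49.1 / (72 × 1.7) = 4860.9 / 122.40 ≈ 39.7 mL/min
Patient B: CrCl = (140 − 55) × 60.9 / (72 × 1.3) × 0.85 = 5176.5 / 93.60 × 0.85 ≈ 47.0 mL/min
|39.7 − 47.0| = 7.3 mL/min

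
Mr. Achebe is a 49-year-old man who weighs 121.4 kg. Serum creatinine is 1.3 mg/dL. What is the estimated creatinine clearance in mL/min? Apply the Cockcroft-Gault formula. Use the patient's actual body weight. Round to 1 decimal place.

CrCl = (140 − 49) × 121.4 / (72 × 1.3) = 11047.4 / 93.60 ≈ 118.0 mL/min

118.0 mL/min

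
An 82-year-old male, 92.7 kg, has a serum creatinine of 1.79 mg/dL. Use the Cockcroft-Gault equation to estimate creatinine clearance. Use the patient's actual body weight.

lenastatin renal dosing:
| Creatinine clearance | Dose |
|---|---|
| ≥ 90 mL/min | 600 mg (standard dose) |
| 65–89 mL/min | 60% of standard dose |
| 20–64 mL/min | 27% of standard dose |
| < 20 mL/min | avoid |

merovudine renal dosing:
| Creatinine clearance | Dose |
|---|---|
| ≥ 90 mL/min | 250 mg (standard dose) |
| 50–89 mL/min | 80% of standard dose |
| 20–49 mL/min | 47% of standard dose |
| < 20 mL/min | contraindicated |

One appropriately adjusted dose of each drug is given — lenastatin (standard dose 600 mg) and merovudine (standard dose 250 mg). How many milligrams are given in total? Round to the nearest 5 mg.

CrCl = (140 − 82) × 92.7 / (72 × 1.79) = 5376.6 / 128.88 ≈ 41.7 mL/min
CrCl ≈ 42 mL/min.
lenastatin: 20–64 mL/min → 27% of 600 mg = 162 mg.
merovudine: 20–49 mL/min → 47% of 250 mg = 117.5 mg.
Total = 162 + 117.5 = 279.5 mg.

280 mg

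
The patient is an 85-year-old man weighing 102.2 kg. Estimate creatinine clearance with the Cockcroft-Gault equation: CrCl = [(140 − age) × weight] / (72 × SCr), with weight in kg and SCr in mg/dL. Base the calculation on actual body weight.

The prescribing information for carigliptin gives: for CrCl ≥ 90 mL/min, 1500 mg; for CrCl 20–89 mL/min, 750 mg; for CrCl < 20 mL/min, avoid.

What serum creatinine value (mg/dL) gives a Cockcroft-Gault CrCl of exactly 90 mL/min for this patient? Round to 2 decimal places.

Standard dose requires CrCl ≥ 90 mL/min.
Set (140 − 85) × 102.2 / (72 × SCr) = 90
SCr = (140 − 85) × 102.2 / (72 × 90) = 0.867 mg/dL

0.87 mg/dL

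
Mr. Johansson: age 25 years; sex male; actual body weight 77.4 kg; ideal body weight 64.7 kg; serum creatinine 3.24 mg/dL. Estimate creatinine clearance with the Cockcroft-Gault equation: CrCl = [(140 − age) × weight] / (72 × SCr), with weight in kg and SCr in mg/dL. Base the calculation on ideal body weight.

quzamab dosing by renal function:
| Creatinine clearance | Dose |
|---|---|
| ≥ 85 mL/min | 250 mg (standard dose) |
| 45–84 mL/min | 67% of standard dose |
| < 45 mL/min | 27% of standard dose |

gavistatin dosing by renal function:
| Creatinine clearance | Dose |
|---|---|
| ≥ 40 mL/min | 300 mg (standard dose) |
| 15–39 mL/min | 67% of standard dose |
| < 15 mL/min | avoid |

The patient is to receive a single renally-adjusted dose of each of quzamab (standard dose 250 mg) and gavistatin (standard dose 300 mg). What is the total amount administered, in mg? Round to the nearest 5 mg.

270 mg

CrCl = (140 − 25) × 64.7 / (72 × 3.24) = 7440.5 / 233.28 ≈ 31.9 mL/min
CrCl ≈ 32 mL/min.
quzamab: < 45 mL/min → 27% of 250 mg = 67.5 mg.
gavistatin: 15–39 mL/min → 67% of 300 mg = 201 mg.
Total = 67.5 + 201 = 268.5 mg.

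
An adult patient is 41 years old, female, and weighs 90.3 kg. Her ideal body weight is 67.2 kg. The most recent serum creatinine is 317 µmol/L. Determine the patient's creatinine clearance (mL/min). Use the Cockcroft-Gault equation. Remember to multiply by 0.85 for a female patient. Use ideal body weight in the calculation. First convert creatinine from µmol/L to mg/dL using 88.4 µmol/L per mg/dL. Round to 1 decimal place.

21.9 mL/min

SCr = 317 / 88.4 = 3.586 mg/dL
CrCl = (140 − 41) × 67.2 / (72 × 3.586) × 0.85 = 6652.8 / 258.19 × 0.85 ≈ 21.9 mL/min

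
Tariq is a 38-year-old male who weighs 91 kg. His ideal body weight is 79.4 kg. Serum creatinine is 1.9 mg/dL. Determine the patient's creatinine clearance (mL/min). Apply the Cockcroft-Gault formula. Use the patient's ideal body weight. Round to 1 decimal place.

CrCl = (140 − 38) × 79.4 / (72 × 1.9) = 8098.8 / 136.80 ≈ 59.2 mL/min

59.2 mL/min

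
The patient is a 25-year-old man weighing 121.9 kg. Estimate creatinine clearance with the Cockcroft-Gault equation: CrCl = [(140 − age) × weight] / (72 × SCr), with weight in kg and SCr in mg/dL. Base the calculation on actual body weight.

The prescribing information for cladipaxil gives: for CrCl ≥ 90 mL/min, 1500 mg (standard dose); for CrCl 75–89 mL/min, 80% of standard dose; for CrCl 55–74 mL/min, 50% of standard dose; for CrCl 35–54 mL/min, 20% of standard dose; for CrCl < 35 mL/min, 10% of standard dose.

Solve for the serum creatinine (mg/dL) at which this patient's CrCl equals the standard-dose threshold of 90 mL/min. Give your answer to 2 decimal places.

2.16 mg/dL

Standard dose requires CrCl ≥ 90 mL/min.
Set (140 − 25) × 121.9 / (72 × SCr) = 90
SCr = (140 − 25) × 121.9 / (72 × 90) = 2.163 mg/dL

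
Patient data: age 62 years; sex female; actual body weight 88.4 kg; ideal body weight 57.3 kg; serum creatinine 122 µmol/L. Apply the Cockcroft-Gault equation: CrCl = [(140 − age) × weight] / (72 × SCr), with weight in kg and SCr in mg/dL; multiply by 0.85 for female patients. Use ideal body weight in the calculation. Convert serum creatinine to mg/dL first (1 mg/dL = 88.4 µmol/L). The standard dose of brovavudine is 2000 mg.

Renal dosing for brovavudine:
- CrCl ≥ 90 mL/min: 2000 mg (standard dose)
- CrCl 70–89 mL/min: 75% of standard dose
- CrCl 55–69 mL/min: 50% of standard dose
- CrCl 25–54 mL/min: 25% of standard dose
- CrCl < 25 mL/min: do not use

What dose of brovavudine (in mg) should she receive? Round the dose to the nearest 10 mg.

SCr = 122 / 88.4 = 1.38 mg/dL
CrCl = (140 − 62) × 57.3 / (72 × 1.38) × 0.85 = 4469.4 / 99.36 × 0.85 ≈ 38.2 mL/min
CrCl ≈ 38 mL/min → bracket 25–54 mL/min.
25% of 2000 mg = 500 mg

500 mg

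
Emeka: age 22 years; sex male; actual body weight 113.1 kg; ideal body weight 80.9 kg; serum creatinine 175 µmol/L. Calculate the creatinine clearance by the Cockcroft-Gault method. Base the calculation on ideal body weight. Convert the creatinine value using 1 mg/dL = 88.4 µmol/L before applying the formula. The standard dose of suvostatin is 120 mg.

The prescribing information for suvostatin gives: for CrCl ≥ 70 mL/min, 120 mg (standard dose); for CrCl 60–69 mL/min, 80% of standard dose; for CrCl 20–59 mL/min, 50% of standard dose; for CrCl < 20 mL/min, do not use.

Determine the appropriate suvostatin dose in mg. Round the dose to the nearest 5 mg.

95 mg

SCr = 175 / 88.4 = 1.98 mg/dL
CrCl = (140 − 22) × 80.9 / (72 × 1.98) = 9546.2 / 142.56 ≈ 67.0 mL/min
CrCl ≈ 67 mL/min → bracket 60–69 mL/min.
80% of 120 mg = 96 mg → 95 mg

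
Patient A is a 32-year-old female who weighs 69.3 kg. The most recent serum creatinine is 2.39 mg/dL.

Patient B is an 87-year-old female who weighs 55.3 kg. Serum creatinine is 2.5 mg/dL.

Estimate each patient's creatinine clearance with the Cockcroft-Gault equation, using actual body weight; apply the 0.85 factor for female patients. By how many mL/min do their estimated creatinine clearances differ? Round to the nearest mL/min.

23 mL/min

Patient A: CrCl = (140 − 32) × 69.3 / (72 × 2.39) × 0.85 = 7484.4 / 172.08 × 0.85 ≈ 37.0 mL/min
Patient B: CrCl = (140 − 87) × 55.3 / (72 × 2.5) × 0.85 = 2930.9 / 180.00 × 0.85 ≈ 13.8 mL/min
|37.0 − 13.8| = 23.2 mL/min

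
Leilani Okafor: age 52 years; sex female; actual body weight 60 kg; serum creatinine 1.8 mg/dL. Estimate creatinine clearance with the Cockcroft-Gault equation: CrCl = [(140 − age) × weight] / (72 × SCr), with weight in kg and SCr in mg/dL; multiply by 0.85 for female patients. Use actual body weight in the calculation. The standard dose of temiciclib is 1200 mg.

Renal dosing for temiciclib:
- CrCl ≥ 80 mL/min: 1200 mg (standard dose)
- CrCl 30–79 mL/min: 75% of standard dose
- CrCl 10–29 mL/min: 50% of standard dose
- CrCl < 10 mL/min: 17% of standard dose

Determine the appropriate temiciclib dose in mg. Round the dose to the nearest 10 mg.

900 mg

CrCl = (140 − 52) × 60 / (72 × 1.8) × 0.85 = 5280.0 / 129.60 × 0.85 ≈ 34.6 mL/min
CrCl ≈ 35 mL/min → bracket 30–79 mL/min.
75% of 1200 mg = 900 mg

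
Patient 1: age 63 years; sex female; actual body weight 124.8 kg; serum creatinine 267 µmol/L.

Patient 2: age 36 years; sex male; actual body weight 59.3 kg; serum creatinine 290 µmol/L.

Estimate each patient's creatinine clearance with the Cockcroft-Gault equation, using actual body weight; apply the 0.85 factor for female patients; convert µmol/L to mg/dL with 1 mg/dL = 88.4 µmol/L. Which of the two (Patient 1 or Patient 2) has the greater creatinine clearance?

Patient 1: SCr = 267 / 88.4 = 3.02 mg/dL
Patient 1: CrCl = (140 − 63) × 124.8 / (72 × 3.02) × 0.85 = 9609.6 / 217.44 × 0.85 ≈ 37.6 mL/min
Patient 2: SCr = 290 / 88.4 = 3.281 mg/dL
Patient 2: CrCl = (140 − 36) × 59.3 / (72 × 3.281) = 6167.2 / 236.23 ≈ 26.1 mL/min
37.6 vs 26.1 mL/min → Patient 1 is higher.

Patient 1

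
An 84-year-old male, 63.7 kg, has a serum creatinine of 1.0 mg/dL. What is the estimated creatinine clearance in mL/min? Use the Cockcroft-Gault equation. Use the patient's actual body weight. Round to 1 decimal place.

49.5 mL/min

CrCl = (140 − 84) × 63.7 / (72 × 1) = 3567.2 / 72.00 ≈ 49.5 mL/min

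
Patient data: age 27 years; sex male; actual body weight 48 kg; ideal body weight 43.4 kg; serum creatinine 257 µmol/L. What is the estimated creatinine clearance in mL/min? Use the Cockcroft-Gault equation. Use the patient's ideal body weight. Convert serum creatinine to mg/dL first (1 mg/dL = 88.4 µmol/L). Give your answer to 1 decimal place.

SCr = 257 / 88.4 = 2.907 mg/dL
CrCl = (140 − 27) × 43.4 / (72 × 2.907) = 4904.2 / 209.30 ≈ 23.4 mL/min

23.4 mL/min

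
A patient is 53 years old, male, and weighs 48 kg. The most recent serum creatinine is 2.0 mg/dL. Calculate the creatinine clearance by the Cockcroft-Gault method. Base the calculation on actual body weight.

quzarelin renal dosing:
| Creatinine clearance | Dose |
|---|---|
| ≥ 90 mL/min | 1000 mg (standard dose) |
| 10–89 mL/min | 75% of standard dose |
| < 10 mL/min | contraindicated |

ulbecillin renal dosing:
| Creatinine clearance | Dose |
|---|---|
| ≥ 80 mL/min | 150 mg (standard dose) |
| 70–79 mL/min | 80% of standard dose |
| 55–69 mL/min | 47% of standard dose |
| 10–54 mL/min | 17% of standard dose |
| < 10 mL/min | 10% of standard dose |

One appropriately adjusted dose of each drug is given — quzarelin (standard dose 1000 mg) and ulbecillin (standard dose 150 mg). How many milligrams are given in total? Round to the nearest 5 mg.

CrCl = (140 − 53) × 48 / (72 × 2) = 4176.0 / 144.00 ≈ 29.0 mL/min
CrCl ≈ 29 mL/min.
quzarelin: 10–89 mL/min → 75% of 1000 mg = 750 mg.
ulbecillin: 10–54 mL/min → 17% of 150 mg = 25.5 mg.
Total = 750 + 25.5 = 775.5 mg.

775 mg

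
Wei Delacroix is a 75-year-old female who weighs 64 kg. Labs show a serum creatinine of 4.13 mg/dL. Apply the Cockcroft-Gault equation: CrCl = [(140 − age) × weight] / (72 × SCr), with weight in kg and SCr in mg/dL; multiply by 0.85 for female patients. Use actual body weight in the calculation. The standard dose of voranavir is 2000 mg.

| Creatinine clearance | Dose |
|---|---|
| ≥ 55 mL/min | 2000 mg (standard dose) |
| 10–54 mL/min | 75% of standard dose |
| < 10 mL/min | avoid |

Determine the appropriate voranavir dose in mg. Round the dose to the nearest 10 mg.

1500 mg

CrCl = (140 − 75) × 64 / (72 × 4.13) × 0.85 = 4160.0 / 297.36 × 0.85 ≈ 11.9 mL/min
CrCl ≈ 12 mL/min → bracket 10–54 mL/min.
75% of 2000 mg = 1500 mg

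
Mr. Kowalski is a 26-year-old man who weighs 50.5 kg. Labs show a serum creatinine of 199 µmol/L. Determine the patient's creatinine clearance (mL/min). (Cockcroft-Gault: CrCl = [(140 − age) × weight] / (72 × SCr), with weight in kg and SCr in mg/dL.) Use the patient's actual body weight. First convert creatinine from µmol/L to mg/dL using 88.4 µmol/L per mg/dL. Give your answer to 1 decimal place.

35.5 mL/min

SCr = 199 / 88.4 = 2.251 mg/dL
CrCl = (140 − 26) × 50.5 / (72 × 2.251) = 5757.0 / 162.07 ≈ 35.5 mL/min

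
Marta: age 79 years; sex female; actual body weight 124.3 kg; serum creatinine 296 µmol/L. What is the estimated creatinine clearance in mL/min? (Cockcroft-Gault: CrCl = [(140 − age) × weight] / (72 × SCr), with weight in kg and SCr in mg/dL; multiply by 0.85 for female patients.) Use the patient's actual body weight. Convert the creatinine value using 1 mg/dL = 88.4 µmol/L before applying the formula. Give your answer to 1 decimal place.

26.7 mL/min

SCr = 296 / 88.4 = 3.348 mg/dL
CrCl = (140 − 79) × 124.3 / (72 × 3.348) × 0.85 = 7582.3 / 241.06 × 0.85 ≈ 26.7 mL/min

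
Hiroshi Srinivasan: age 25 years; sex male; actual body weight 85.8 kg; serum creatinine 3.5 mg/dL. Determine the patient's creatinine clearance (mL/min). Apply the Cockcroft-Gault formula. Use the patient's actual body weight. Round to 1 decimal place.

CrCl = (140 − 25) × 85.8 / (72 × 3.5) = 9867.0 / 252.00 ≈ 39.2 mL/min

39.2 mL/min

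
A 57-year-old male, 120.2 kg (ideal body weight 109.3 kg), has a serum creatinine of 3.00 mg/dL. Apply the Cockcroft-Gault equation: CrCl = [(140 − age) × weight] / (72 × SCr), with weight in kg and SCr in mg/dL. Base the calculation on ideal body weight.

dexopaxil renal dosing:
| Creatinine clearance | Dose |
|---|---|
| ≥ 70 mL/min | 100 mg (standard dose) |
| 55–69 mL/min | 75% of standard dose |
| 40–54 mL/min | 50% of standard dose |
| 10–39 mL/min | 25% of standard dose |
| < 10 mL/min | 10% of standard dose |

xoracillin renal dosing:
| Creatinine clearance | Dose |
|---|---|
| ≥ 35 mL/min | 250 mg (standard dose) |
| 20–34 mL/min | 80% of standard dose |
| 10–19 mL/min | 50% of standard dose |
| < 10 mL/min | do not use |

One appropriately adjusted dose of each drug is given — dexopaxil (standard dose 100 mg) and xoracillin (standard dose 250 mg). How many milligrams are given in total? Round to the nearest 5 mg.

300 mg

CrCl = (140 − 57) × 109.3 / (72 × 3) = 9071.9 / 216.00 ≈ 42.0 mL/min
CrCl ≈ 42 mL/min.
dexopaxil: 40–54 mL/min → 50% of 100 mg = 50 mg.
xoracillin: ≥ 35 mL/min → 100% of 250 mg = 250 mg.
Total = 50 + 250 = 300 mg.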